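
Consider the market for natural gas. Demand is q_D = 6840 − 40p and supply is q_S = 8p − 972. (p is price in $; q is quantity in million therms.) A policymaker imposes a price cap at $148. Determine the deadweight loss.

$1044.30 million

In inverse form: demand p = 171 − 0.025q, supply p = 121.5 + 0.125q.
Competitive equilibrium: 171 − 0.025q = 121.5 + 0.125q → q* = 330, p* = 162.75.
At the ceiling p = 148, quantity supplied = (148 − 121.5)/0.125 = 212.
Willingness to pay at q' = 212: 171 − 0.025·212 = 165.7.
Δq = 330 − 212 = 118; wedge = 165.7 − 148 = 17.7.
DWL = ½ × 118 × 17.7 = $1044.30 million.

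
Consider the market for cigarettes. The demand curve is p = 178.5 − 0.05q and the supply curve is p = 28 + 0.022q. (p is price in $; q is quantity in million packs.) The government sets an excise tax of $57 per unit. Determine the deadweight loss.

$22562.50 million

Competitive equilibrium: 178.5 − 0.05q = 28 + 0.022q → q* = 2090.2778, p* = 73.9861.
With the tax, the buyer price exceeds the seller price by 57: (178.5 − 0.05q) − (28 + 0.022q) = 57 → q' = 1298.6111.
Δq = 2090.2778 − 1298.6111 = 791.6667; the wedge equals the tax, 57.
The triangle = ½ × 791.6667 × 57 = $22562.50 million.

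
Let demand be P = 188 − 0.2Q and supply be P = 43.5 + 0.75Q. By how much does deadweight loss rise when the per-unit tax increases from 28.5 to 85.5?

Competitive equilibrium: 188 − 0.2Q = 43.5 + 0.75Q → Q* = 152.1053, P* = 157.5789.
For a per-unit tax t: ΔQ = t/0.95, so DWL = ½·t·(t/0.95) = t²/1.9.
At t = 28.5: DWL = 427.5. At t = 85.5: DWL = 3847.5.
Increase = 3847.5 − 427.5 = 3420.

3420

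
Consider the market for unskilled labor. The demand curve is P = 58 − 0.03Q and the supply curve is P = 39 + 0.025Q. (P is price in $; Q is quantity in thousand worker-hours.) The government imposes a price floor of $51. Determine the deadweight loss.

Competitive equilibrium: 58 − 0.03Q = 39 + 0.025Q → Q* = 345.4545, P* = 47.6364.
At the floor P = 51, quantity demanded = (58 − 51)/0.03 = 233.3333.
Sellers' marginal cost at Q' = 233.3333: 39 + 0.025·233.3333 = 44.8333.
ΔQ = 345.4545 − 233.3333 = 112.1212; wedge = 51 − 44.8333 = 6.1667.
DWL = ½ × 112.1212 × 6.1667 = $345.71 thousand.

$345.71 thousand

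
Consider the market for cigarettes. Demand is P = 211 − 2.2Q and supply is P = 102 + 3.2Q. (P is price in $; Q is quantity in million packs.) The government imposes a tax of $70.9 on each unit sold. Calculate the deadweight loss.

Competitive equilibrium: 211 − 2.2Q = 102 + 3.2Q → Q* = 20.18519, P* = 166.59259.
With the tax, the buyer price exceeds the seller price by 70.9: (211 − 2.2Q) − (102 + 3.2Q) = 70.9 → Q' = 7.05556.
ΔQ = 20.18519 − 7.05556 = 13.12963; the wedge equals the tax, 70.9.
Welfare loss = ½ × 13.12963 × 70.9 = $465.45 million.

$465.45 million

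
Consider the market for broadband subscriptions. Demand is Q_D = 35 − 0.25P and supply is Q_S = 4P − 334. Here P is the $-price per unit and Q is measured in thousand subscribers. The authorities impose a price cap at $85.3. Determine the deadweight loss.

$78.92 thousand

In inverse form: demand P = 140 − 4Q, supply P = 83.5 + 0.25Q.
Competitive equilibrium: 140 − 4Q = 83.5 + 0.25Q → Q* = 13.2941, P* = 86.8235.
At the ceiling P = 85.3, quantity supplied = (85.3 − 83.5)/0.25 = 7.2.
Willingness to pay at Q' = 7.2: 140 − 4·7.2 = 111.2.
ΔQ = 13.2941 − 7.2 = 6.0941; wedge = 111.2 − 85.3 = 25.9.
DWL = ½ × 6.0941 × 25.9 = $78.92 thousand.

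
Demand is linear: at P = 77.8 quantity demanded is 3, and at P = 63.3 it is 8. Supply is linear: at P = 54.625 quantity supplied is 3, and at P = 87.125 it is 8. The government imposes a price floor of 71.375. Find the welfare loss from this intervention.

0.29

Demand slope = (63.3 − 77.8)/(8 − 3) = −2.9, so P = 86.5 − 2.9Q.
Supply slope = (87.125 − 54.625)/(8 − 3) = 6.5, so P = 35.125 + 6.5Q.
Competitive equilibrium: 86.5 − 2.9Q = 35.125 + 6.5Q → Q* = 5.4654, P* = 70.6503.
At the floor P = 71.375, quantity demanded = (86.5 − 71.375)/2.9 = 5.2155.
Sellers' marginal cost at Q' = 5.2155: 35.125 + 6.5·5.2155 = 69.0258.
ΔQ = 5.4654 − 5.2155 = 0.2499; wedge = 71.375 − 69.0258 = 2.3492.
Welfare loss = ½ × 0.2499 × 2.3492 = 0.29.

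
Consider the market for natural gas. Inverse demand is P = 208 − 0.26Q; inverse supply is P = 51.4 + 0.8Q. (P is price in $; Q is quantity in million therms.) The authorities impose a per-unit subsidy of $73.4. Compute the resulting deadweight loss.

Competitive equilibrium: 208 − 0.26Q = 51.4 + 0.8Q → Q* = 147.7358, P* = 169.5887.
The subsidy lowers effective supply by 73.4: P = 0.8Q − 22.
New quantity: 208 − 0.26Q = 0.8Q − 22 → Q' = 216.9811.
Overproduction ΔQ = 216.9811 − 147.7358 = 69.2453; wedge = subsidy = 73.4.
DWL = ½ × 69.2453 × 73.4 = $2541.30 million.

$2541.30 million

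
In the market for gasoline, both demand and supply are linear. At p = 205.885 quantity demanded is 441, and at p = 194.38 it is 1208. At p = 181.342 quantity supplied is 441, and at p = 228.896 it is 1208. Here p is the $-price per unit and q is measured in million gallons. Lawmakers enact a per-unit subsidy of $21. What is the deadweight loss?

Demand slope = (194.38 − 205.885)/(1208 − 441) = −0.015, so p = 212.5 − 0.015q.
Supply slope = (228.896 − 181.342)/(1208 − 441) = 0.062, so p = 154 + 0.062q.
Competitive equilibrium: 212.5 − 0.015q = 154 + 0.062q → q* = 759.7403, p* = 201.1039.
The subsidy lowers effective supply by 21: p = 133 + 0.062q.
New quantity: 212.5 − 0.015q = 133 + 0.062q → q' = 1032.4675.
Overproduction Δq = 1032.4675 − 759.7403 = 272.7272; wedge = subsidy = 21.
The triangle = ½ × 272.7272 × 21 = $2863.64 million.

$2863.64 million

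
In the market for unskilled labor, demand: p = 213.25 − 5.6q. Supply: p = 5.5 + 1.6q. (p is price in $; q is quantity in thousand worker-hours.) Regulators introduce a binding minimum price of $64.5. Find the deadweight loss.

$18.91 thousand

Competitive equilibrium: 213.25 − 5.6q = 5.5 + 1.6q → q* = 28.8542, p* = 51.6667.
At the floor p = 64.5, quantity demanded = (213.25 − 64.5)/5.6 = 26.5625.
Sellers' marginal cost at q' = 26.5625: 5.5 + 1.6·26.5625 = 48.
Δq = 28.8542 − 26.5625 = 2.2917; wedge = 64.5 − 48 = 16.5.
The triangle = ½ × 2.2917 × 16.5 = $18.91 thousand.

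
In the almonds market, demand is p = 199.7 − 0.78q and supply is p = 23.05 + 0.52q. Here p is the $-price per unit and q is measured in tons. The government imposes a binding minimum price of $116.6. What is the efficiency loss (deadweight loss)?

Competitive equilibrium: 199.7 − 0.78q = 23.05 + 0.52q → q* = 135.8846, p* = 93.71.
At the floor p = 116.6, quantity demanded = (199.7 − 116.6)/0.78 = 106.5385.
Sellers' marginal cost at q' = 106.5385: 23.05 + 0.52·106.5385 = 78.45.
Δq = 135.8846 − 106.5385 = 29.3461; wedge = 116.6 − 78.45 = 38.15.
DWL = ½ × 29.3461 × 38.15 = $559.78.

$559.78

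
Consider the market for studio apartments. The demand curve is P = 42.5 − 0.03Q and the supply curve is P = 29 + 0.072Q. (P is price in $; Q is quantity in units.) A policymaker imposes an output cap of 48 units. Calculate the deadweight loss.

Competitive equilibrium: 42.5 − 0.03Q = 29 + 0.072Q → Q* = 132.3529, P* = 38.5294.
At Q = 48: demand price = 42.5 − 0.03·48 = 41.06; supply price = 29 + 0.072·48 = 32.456.
ΔQ = 132.3529 − 48 = 84.3529; wedge = 41.06 − 32.456 = 8.604.
DWL = ½ × 84.3529 × 8.604 = $362.89.

$362.89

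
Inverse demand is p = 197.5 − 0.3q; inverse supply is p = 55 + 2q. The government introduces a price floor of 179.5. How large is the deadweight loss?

4.40

Competitive equilibrium: 197.5 − 0.3q = 55 + 2q → q* = 61.9565, p* = 178.913.
At the floor p = 179.5, quantity demanded = (197.5 − 179.5)/0.3 = 60.
Sellers' marginal cost at q' = 60: 55 + 2·60 = 175.
Δq = 61.9565 − 60 = 1.9565; wedge = 179.5 − 175 = 4.5.
The triangle = ½ × 1.9565 × 4.5 = 4.40.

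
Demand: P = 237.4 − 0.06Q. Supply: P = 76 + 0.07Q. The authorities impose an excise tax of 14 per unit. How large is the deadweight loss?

753.85

Competitive equilibrium: 237.4 − 0.06Q = 76 + 0.07Q → Q* = 1241.5385, P* = 162.9077.
With the tax, the buyer price exceeds the seller price by 14: (237.4 − 0.06Q) − (76 + 0.07Q) = 14 → Q' = 1133.8462.
ΔQ = 1241.5385 − 1133.8462 = 107.6923; the wedge equals the tax, 14.
Deadweight loss = ½ × 107.6923 × 14 = 753.85.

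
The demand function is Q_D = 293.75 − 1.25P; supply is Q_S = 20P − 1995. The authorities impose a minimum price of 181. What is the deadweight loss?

3567.36

In inverse form: demand P = 235 − 0.8Q, supply P = 99.75 + 0.05Q.
Competitive equilibrium: 235 − 0.8Q = 99.75 + 0.05Q → Q* = 159.1176, P* = 107.7059.
At the floor P = 181, quantity demanded = (235 − 181)/0.8 = 67.5.
Sellers' marginal cost at Q' = 67.5: 99.75 + 0.05·67.5 = 103.125.
ΔQ = 159.1176 − 67.5 = 91.6176; wedge = 181 − 103.125 = 77.875.
Deadweight loss = ½ × 91.6176 × 77.875 = 3567.36.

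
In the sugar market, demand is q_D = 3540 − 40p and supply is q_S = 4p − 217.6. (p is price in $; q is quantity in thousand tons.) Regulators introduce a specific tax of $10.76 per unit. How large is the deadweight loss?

In inverse form: demand p = 88.5 − 0.025q, supply p = 54.4 + 0.25q.
Competitive equilibrium: 88.5 − 0.025q = 54.4 + 0.25q → q* = 124, p* = 85.4.
With the tax, the buyer price exceeds the seller price by 10.76: (88.5 − 0.025q) − (54.4 + 0.25q) = 10.76 → q' = 84.8727.
Δq = 124 − 84.8727 = 39.1273; the wedge equals the tax, 10.76.
DWL = ½ × 39.1273 × 10.76 = $210.50 thousand.

$210.50 thousand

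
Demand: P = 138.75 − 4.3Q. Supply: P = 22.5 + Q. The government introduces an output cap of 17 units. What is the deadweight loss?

64.51

Competitive equilibrium: 138.75 − 4.3Q = 22.5 + Q → Q* = 21.934, P* = 44.434.
At Q = 17: demand price = 138.75 − 4.3·17 = 65.65; supply price = 22.5 + 1·17 = 39.5.
ΔQ = 21.934 − 17 = 4.934; wedge = 65.65 − 39.5 = 26.15.
DWL = ½ × 4.934 × 26.15 = 64.51.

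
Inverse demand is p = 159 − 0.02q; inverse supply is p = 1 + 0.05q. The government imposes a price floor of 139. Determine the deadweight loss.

55314.29

Competitive equilibrium: 159 − 0.02q = 1 + 0.05q → q* = 2257.1429, p* = 113.8571.
At the floor p = 139, quantity demanded = (159 − 139)/0.02 = 1000.
Sellers' marginal cost at q' = 1000: 1 + 0.05·1000 = 51.
Δq = 2257.1429 − 1000 = 1257.1429; wedge = 139 − 51 = 88.
Welfare loss = ½ × 1257.1429 × 88 = 55314.29.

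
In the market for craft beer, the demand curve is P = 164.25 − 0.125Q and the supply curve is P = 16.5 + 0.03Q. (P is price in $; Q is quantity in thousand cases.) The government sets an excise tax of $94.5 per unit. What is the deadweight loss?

$28807.26 thousand

Competitive equilibrium: 164.25 − 0.125Q = 16.5 + 0.03Q → Q* = 953.2258, P* = 45.0968.
With the tax, the buyer price exceeds the seller price by 94.5: (164.25 − 0.125Q) − (16.5 + 0.03Q) = 94.5 → Q' = 343.5484.
ΔQ = 953.2258 − 343.5484 = 609.6774; the wedge equals the tax, 94.5.
Deadweight loss = ½ × 609.6774 × 94.5 = $28807.26 thousand.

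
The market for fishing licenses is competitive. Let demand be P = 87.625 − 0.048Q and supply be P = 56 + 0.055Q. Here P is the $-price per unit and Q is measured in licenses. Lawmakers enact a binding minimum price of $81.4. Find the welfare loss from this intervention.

Competitive equilibrium: 87.625 − 0.048Q = 56 + 0.055Q → Q* = 307.0388, P* = 72.8871.
At the floor P = 81.4, quantity demanded = (87.625 − 81.4)/0.048 = 129.6875.
Sellers' marginal cost at Q' = 129.6875: 56 + 0.055·129.6875 = 63.1328.
ΔQ = 307.0388 − 129.6875 = 177.3513; wedge = 81.4 − 63.1328 = 18.2672.
Welfare loss = ½ × 177.3513 × 18.2672 = $1619.86.

$1619.86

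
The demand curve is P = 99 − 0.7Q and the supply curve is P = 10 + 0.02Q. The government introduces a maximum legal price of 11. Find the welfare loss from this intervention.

Competitive equilibrium: 99 − 0.7Q = 10 + 0.02Q → Q* = 123.6111, P* = 12.4722.
At the ceiling P = 11, quantity supplied = (11 − 10)/0.02 = 50.
Willingness to pay at Q' = 50: 99 − 0.7·50 = 64.
ΔQ = 123.6111 − 50 = 73.6111; wedge = 64 − 11 = 53.
Welfare loss = ½ × 73.6111 × 53 = 1950.69.

1950.69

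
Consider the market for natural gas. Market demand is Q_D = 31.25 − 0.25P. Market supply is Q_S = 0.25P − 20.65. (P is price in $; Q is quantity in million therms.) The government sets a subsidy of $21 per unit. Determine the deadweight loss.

$27.56 million

In inverse form: demand P = 125 − 4Q, supply P = 82.6 + 4Q.
Competitive equilibrium: 125 − 4Q = 82.6 + 4Q → Q* = 5.3, P* = 103.8.
The subsidy lowers effective supply by 21: P = 61.6 + 4Q.
New quantity: 125 − 4Q = 61.6 + 4Q → Q' = 7.925.
Overproduction ΔQ = 7.925 − 5.3 = 2.625; wedge = subsidy = 21.
Welfare loss = ½ × 2.625 × 21 = $27.56 million.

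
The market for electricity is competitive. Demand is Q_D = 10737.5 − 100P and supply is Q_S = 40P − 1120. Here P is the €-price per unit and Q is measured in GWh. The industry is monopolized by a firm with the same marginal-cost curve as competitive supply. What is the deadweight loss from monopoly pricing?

€4444.72

In inverse form: demand P = 107.375 − 0.01Q, supply P = 28 + 0.025Q.
Competitive equilibrium: 107.375 − 0.01Q = 28 + 0.025Q → Q* = 2267.8571, P* = 84.6964.
Marginal revenue: MR = 107.375 − 0.02Q. Set MR = MC: 107.375 − 0.02Q = 28 + 0.025Q → Q_m = 1763.8889.
Price P_m = 107.375 − 0.01·1763.8889 = 89.7361; MC(Q_m) = 28 + 0.025·1763.8889 = 72.0972.
Competitive Q* = 2267.8571, so ΔQ = 503.9682; wedge = 89.7361 − 72.0972 = 17.6389.
The triangle = ½ × 503.9682 × 17.6389 = €4444.72.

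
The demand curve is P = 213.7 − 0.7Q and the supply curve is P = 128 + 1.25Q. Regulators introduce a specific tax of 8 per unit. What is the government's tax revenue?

318.77

Competitive equilibrium: 213.7 − 0.7Q = 128 + 1.25Q → Q* = 43.9487, P* = 182.9359.
With the tax, the buyer price exceeds the seller price by 8: (213.7 − 0.7Q) − (128 + 1.25Q) = 8 → Q' = 39.8462.
Tax revenue = 8 × 39.8462 = 318.77.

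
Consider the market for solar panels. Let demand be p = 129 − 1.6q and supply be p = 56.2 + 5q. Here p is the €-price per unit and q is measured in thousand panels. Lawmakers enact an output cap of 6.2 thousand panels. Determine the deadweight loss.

€77 thousand

Competitive equilibrium: 129 − 1.6q = 56.2 + 5q → q* = 11.030303, p* = 111.351515.
At q = 6.2: demand price = 129 − 1.6·6.2 = 119.08; supply price = 56.2 + 5·6.2 = 87.2.
Δq = 11.030303 − 6.2 = 4.830303; wedge = 119.08 − 87.2 = 31.88.
DWL = ½ × 4.830303 × 31.88 = €77 thousand.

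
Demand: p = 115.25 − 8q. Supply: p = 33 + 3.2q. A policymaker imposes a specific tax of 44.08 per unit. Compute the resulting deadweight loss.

86.74

Competitive equilibrium: 115.25 − 8q = 33 + 3.2q → q* = 7.34375, p* = 56.5.
With the tax, the buyer price exceeds the seller price by 44.08: (115.25 − 8q) − (33 + 3.2q) = 44.08 → q' = 3.40804.
Δq = 7.34375 − 3.40804 = 3.93571; the wedge equals the tax, 44.08.
The triangle = ½ × 3.93571 × 44.08 = 86.74.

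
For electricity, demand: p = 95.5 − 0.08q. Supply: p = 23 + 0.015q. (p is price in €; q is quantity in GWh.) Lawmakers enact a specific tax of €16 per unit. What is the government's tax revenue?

€9515.79

Competitive equilibrium: 95.5 − 0.08q = 23 + 0.015q → q* = 763.1579, p* = 34.4474.
With the tax, the buyer price exceeds the seller price by 16: (95.5 − 0.08q) − (23 + 0.015q) = 16 → q' = 594.7368.
Tax revenue = 16 × 594.7368 = €9515.79.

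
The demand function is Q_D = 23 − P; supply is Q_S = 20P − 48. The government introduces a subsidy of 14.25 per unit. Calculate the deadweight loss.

In inverse form: demand P = 23 − Q, supply P = 2.4 + 0.05Q.
Competitive equilibrium: 23 − Q = 2.4 + 0.05Q → Q* = 19.619, P* = 3.381.
The subsidy lowers effective supply by 14.25: P = 0.05Q − 11.85.
New quantity: 23 − Q = 0.05Q − 11.85 → Q' = 33.1905.
Overproduction ΔQ = 33.1905 − 19.619 = 13.5715; wedge = subsidy = 14.25.
Deadweight loss = ½ × 13.5715 × 14.25 = 96.70.

96.70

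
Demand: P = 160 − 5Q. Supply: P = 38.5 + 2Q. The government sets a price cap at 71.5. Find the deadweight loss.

Competitive equilibrium: 160 − 5Q = 38.5 + 2Q → Q* = 17.3571, P* = 73.2143.
At the ceiling P = 71.5, quantity supplied = (71.5 − 38.5)/2 = 16.5.
Willingness to pay at Q' = 16.5: 160 − 5·16.5 = 77.5.
ΔQ = 17.3571 − 16.5 = 0.8571; wedge = 77.5 − 71.5 = 6.
The triangle = ½ × 0.8571 × 6 = 2.57.

2.57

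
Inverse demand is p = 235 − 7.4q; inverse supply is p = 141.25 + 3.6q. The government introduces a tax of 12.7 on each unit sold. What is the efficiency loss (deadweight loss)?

Competitive equilibrium: 235 − 7.4q = 141.25 + 3.6q → q* = 8.5227, p* = 171.9318.
With the tax, the buyer price exceeds the seller price by 12.7: (235 − 7.4q) − (141.25 + 3.6q) = 12.7 → q' = 7.3682.
Δq = 8.5227 − 7.3682 = 1.1545; the wedge equals the tax, 12.7.
Welfare loss = ½ × 1.1545 × 12.7 = 7.33.

7.33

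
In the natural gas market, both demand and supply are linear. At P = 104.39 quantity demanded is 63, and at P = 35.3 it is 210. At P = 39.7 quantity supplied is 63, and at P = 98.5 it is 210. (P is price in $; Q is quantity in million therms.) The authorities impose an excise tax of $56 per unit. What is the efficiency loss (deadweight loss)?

Demand slope = (35.3 − 104.39)/(210 − 63) = −0.47, so P = 134 − 0.47Q.
Supply slope = (98.5 − 39.7)/(210 − 63) = 0.4, so P = 14.5 + 0.4Q.
Competitive equilibrium: 134 − 0.47Q = 14.5 + 0.4Q → Q* = 137.3563, P* = 69.4425.
With the tax, the buyer price exceeds the seller price by 56: (134 − 0.47Q) − (14.5 + 0.4Q) = 56 → Q' = 72.9885.
ΔQ = 137.3563 − 72.9885 = 64.3678; the wedge equals the tax, 56.
Welfare loss = ½ × 64.3678 × 56 = $1802.30 million.

$1802.30 million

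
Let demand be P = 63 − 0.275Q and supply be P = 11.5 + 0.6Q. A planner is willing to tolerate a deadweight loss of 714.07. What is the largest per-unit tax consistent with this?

35.35

Competitive equilibrium: 63 − 0.275Q = 11.5 + 0.6Q → Q* = 58.8571, P* = 46.8143.
A tax t gives ΔQ = t/0.875 and wedge t, so DWL = t²/1.75.
t²/1.75 = 714.07 → t² = 1249.6225 → t = 35.35.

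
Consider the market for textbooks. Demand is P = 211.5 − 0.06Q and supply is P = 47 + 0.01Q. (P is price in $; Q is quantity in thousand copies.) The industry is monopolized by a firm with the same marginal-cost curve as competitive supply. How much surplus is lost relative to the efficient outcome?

Competitive equilibrium: 211.5 − 0.06Q = 47 + 0.01Q → Q* = 2350, P* = 70.5.
Marginal revenue: MR = 211.5 − 0.12Q. Set MR = MC: 211.5 − 0.12Q = 47 + 0.01Q → Q_m = 1265.384615.
Price P_m = 211.5 − 0.06·1265.384615 = 135.576923; MC(Q_m) = 47 + 0.01·1265.384615 = 59.653846.
Competitive Q* = 2350, so ΔQ = 1084.615385; wedge = 135.576923 − 59.653846 = 75.923077.
The triangle = ½ × 1084.615385 × 75.923077 = $41173.67 thousand.

$41173.67 thousand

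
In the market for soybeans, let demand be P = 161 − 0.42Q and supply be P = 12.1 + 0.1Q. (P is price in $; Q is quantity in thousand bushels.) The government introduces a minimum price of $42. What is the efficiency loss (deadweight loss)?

Competitive equilibrium: 161 − 0.42Q = 12.1 + 0.1Q → Q* = 286.3462, P* = 40.7346.
At the floor P = 42, quantity demanded = (161 − 42)/0.42 = 283.3333.
Sellers' marginal cost at Q' = 283.3333: 12.1 + 0.1·283.3333 = 40.4333.
ΔQ = 286.3462 − 283.3333 = 3.0129; wedge = 42 − 40.4333 = 1.5667.
The triangle = ½ × 3.0129 × 1.5667 = $2.36 thousand.

$2.36 thousand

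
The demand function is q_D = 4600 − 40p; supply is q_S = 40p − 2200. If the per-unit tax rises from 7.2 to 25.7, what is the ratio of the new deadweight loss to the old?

12.741

In inverse form: demand p = 115 − 0.025q, supply p = 55 + 0.025q.
Competitive equilibrium: 115 − 0.025q = 55 + 0.025q → q* = 1200, p* = 85.
For a per-unit tax t: Δq = t/0.05, so DWL = ½·t·(t/0.05) = t²/0.1.
At t = 7.2: DWL = 518.4. At t = 25.7: DWL = 6604.9.
Ratio = (25.7/7.2)² = 12.741.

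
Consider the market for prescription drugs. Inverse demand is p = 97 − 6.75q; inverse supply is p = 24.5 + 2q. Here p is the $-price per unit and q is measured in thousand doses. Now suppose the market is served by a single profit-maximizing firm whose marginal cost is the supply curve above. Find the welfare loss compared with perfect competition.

Competitive equilibrium: 97 − 6.75q = 24.5 + 2q → q* = 8.2857, p* = 41.0714.
Marginal revenue: MR = 97 − 13.5q. Set MR = MC: 97 − 13.5q = 24.5 + 2q → q_m = 4.6774.
Price p_m = 97 − 6.75·4.6774 = 65.4276; MC(q_m) = 24.5 + 2·4.6774 = 33.8548.
Competitive q* = 8.2857, so Δq = 3.6083; wedge = 65.4276 − 33.8548 = 31.5728.
The triangle = ½ × 3.6083 × 31.5728 = $56.96 thousand.

$56.96 thousand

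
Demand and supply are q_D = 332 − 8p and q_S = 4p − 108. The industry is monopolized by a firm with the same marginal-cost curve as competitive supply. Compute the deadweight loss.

17.52

In inverse form: demand p = 41.5 − 0.125q, supply p = 27 + 0.25q.
Competitive equilibrium: 41.5 − 0.125q = 27 + 0.25q → q* = 38.6667, p* = 36.6667.
Marginal revenue: MR = 41.5 − 0.25q. Set MR = MC: 41.5 − 0.25q = 27 + 0.25q → q_m = 29.
Price p_m = 41.5 − 0.125·29 = 37.875; MC(q_m) = 27 + 0.25·29 = 34.25.
Competitive q* = 38.6667, so Δq = 9.6667; wedge = 37.875 − 34.25 = 3.625.
Deadweight loss = ½ × 9.6667 × 3.625 = 17.52.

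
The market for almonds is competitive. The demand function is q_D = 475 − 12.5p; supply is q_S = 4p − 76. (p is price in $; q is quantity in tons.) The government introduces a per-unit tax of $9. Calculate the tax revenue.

$272.73

In inverse form: demand p = 38 − 0.08q, supply p = 19 + 0.25q.
Competitive equilibrium: 38 − 0.08q = 19 + 0.25q → q* = 57.5758, p* = 33.3939.
With the tax, the buyer price exceeds the seller price by 9: (38 − 0.08q) − (19 + 0.25q) = 9 → q' = 30.303.
Tax revenue = 9 × 30.303 = $272.73.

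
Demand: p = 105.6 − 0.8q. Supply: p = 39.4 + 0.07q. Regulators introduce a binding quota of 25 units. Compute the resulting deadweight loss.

Competitive equilibrium: 105.6 − 0.8q = 39.4 + 0.07q → q* = 76.092, p* = 44.7264.
At q = 25: demand price = 105.6 − 0.8·25 = 85.6; supply price = 39.4 + 0.07·25 = 41.15.
Δq = 76.092 − 25 = 51.092; wedge = 85.6 − 41.15 = 44.45.
DWL = ½ × 51.092 × 44.45 = 1135.52.

1135.52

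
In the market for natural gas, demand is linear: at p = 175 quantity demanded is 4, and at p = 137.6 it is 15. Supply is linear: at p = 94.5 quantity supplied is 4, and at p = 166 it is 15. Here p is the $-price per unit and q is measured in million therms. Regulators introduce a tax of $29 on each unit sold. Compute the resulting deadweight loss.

Demand slope = (137.6 − 175)/(15 − 4) = −3.4, so p = 188.6 − 3.4q.
Supply slope = (166 − 94.5)/(15 − 4) = 6.5, so p = 68.5 + 6.5q.
Competitive equilibrium: 188.6 − 3.4q = 68.5 + 6.5q → q* = 12.1313, p* = 147.3535.
With the tax, the buyer price exceeds the seller price by 29: (188.6 − 3.4q) − (68.5 + 6.5q) = 29 → q' = 9.202.
Δq = 12.1313 − 9.202 = 2.9293; the wedge equals the tax, 29.
Deadweight loss = ½ × 2.9293 × 29 = $42.47 million.

$42.47 million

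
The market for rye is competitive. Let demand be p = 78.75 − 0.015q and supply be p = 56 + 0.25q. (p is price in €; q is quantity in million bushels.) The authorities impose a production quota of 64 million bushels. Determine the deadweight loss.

€63.25 million

Competitive equilibrium: 78.75 − 0.015q = 56 + 0.25q → q* = 85.8491, p* = 77.4623.
At q = 64: demand price = 78.75 − 0.015·64 = 77.79; supply price = 56 + 0.25·64 = 72.
Δq = 85.8491 − 64 = 21.8491; wedge = 77.79 − 72 = 5.79.
DWL = ½ × 21.8491 × 5.79 = €63.25 million.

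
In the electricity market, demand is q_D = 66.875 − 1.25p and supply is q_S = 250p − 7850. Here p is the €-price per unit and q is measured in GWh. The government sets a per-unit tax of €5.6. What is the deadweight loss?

In inverse form: demand p = 53.5 − 0.8q, supply p = 31.4 + 0.004q.
Competitive equilibrium: 53.5 − 0.8q = 31.4 + 0.004q → q* = 27.4876, p* = 31.51.
With the tax, the buyer price exceeds the seller price by 5.6: (53.5 − 0.8q) − (31.4 + 0.004q) = 5.6 → q' = 20.5224.
Δq = 27.4876 − 20.5224 = 6.9652; the wedge equals the tax, 5.6.
DWL = ½ × 6.9652 × 5.6 = €19.50.

€19.50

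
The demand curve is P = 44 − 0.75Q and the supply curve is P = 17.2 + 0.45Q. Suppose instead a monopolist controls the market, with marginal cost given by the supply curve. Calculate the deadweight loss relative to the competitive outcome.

44.27

Competitive equilibrium: 44 − 0.75Q = 17.2 + 0.45Q → Q* = 22.3333, P* = 27.25.
Marginal revenue: MR = 44 − 1.5Q. Set MR = MC: 44 − 1.5Q = 17.2 + 0.45Q → Q_m = 13.7436.
Price P_m = 44 − 0.75·13.7436 = 33.6923; MC(Q_m) = 17.2 + 0.45·13.7436 = 23.3846.
Competitive Q* = 22.3333, so ΔQ = 8.5897; wedge = 33.6923 − 23.3846 = 10.3077.
DWL = ½ × 8.5897 × 10.3077 = 44.27.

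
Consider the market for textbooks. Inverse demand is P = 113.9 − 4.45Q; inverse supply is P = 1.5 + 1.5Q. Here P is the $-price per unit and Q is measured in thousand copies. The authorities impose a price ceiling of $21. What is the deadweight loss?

Competitive equilibrium: 113.9 − 4.45Q = 1.5 + 1.5Q → Q* = 18.8908, P* = 29.8361.
At the ceiling P = 21, quantity supplied = (21 − 1.5)/1.5 = 13.
Willingness to pay at Q' = 13: 113.9 − 4.45·13 = 56.05.
ΔQ = 18.8908 − 13 = 5.8908; wedge = 56.05 − 21 = 35.05.
DWL = ½ × 5.8908 × 35.05 = $103.24 thousand.

$103.24 thousand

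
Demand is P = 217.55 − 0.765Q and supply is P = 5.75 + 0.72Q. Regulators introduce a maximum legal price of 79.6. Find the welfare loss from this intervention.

1191.38

Competitive equilibrium: 217.55 − 0.765Q = 5.75 + 0.72Q → Q* = 142.6263, P* = 108.4409.
At the ceiling P = 79.6, quantity supplied = (79.6 − 5.75)/0.72 = 102.5694.
Willingness to pay at Q' = 102.5694: 217.55 − 0.765·102.5694 = 139.0844.
ΔQ = 142.6263 − 102.5694 = 40.0569; wedge = 139.0844 − 79.6 = 59.4844.
Welfare loss = ½ × 40.0569 × 59.4844 = 1191.38.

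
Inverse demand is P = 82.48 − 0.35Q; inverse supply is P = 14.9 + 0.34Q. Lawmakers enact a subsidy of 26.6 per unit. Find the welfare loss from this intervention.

512.72

Competitive equilibrium: 82.48 − 0.35Q = 14.9 + 0.34Q → Q* = 97.94203, P* = 48.20029.
The subsidy lowers effective supply by 26.6: P = 0.34Q − 11.7.
New quantity: 82.48 − 0.35Q = 0.34Q − 11.7 → Q' = 136.49275.
Overproduction ΔQ = 136.49275 − 97.94203 = 38.55072; wedge = subsidy = 26.6.
The triangle = ½ × 38.55072 × 26.6 = 512.72.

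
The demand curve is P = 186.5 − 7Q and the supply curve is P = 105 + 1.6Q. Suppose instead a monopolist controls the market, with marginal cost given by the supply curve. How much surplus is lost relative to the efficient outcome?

Competitive equilibrium: 186.5 − 7Q = 105 + 1.6Q → Q* = 9.47674, P* = 120.16279.
Marginal revenue: MR = 186.5 − 14Q. Set MR = MC: 186.5 − 14Q = 105 + 1.6Q → Q_m = 5.22436.
Price P_m = 186.5 − 7·5.22436 = 149.92948; MC(Q_m) = 105 + 1.6·5.22436 = 113.35898.
Competitive Q* = 9.47674, so ΔQ = 4.25238; wedge = 149.92948 − 113.35898 = 36.5705.
Welfare loss = ½ × 4.25238 × 36.5705 = 77.76.

77.76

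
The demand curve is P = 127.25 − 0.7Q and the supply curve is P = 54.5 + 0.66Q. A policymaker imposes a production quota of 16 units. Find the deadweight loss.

955.88

Competitive equilibrium: 127.25 − 0.7Q = 54.5 + 0.66Q → Q* = 53.49265, P* = 89.80515.
At Q = 16: demand price = 127.25 − 0.7·16 = 116.05; supply price = 54.5 + 0.66·16 = 65.06.
ΔQ = 53.49265 − 16 = 37.49265; wedge = 116.05 − 65.06 = 50.99.
Welfare loss = ½ × 37.49265 × 50.99 = 955.88.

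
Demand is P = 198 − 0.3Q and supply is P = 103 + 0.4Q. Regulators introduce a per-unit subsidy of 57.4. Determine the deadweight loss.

Competitive equilibrium: 198 − 0.3Q = 103 + 0.4Q → Q* = 135.7143, P* = 157.2857.
The subsidy lowers effective supply by 57.4: P = 45.6 + 0.4Q.
New quantity: 198 − 0.3Q = 45.6 + 0.4Q → Q' = 217.7143.
Overproduction ΔQ = 217.7143 − 135.7143 = 82; wedge = subsidy = 57.4.
Deadweight loss = ½ × 82 × 57.4 = 2353.40.

2353.40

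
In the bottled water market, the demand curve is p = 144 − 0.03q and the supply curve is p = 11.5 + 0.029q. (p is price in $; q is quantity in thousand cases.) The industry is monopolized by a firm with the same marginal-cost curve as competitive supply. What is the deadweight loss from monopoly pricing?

Competitive equilibrium: 144 − 0.03q = 11.5 + 0.029q → q* = 2245.76271, p* = 76.62712.
Marginal revenue: MR = 144 − 0.06q. Set MR = MC: 144 − 0.06q = 11.5 + 0.029q → q_m = 1488.76404.
Price p_m = 144 − 0.03·1488.76404 = 99.33708; MC(q_m) = 11.5 + 0.029·1488.76404 = 54.67416.
Competitive q* = 2245.76271, so Δq = 756.99867; wedge = 99.33708 − 54.67416 = 44.66292.
Deadweight loss = ½ × 756.99867 × 44.66292 = $16904.89 thousand.

$16904.89 thousand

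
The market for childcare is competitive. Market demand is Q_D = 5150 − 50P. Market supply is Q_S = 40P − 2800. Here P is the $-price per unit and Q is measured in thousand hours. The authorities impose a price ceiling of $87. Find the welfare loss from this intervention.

$64 thousand

In inverse form: demand P = 103 − 0.02Q, supply P = 70 + 0.025Q.
Competitive equilibrium: 103 − 0.02Q = 70 + 0.025Q → Q* = 733.3333, P* = 88.3333.
At the ceiling P = 87, quantity supplied = (87 − 70)/0.025 = 680.
Willingness to pay at Q' = 680: 103 − 0.02·680 = 89.4.
ΔQ = 733.3333 − 680 = 53.3333; wedge = 89.4 − 87 = 2.4.
Welfare loss = ½ × 53.3333 × 2.4 = $64 thousand.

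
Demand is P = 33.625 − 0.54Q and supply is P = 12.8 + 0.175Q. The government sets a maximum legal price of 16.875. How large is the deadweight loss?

Competitive equilibrium: 33.625 − 0.54Q = 12.8 + 0.175Q → Q* = 29.1259, P* = 17.897.
At the ceiling P = 16.875, quantity supplied = (16.875 − 12.8)/0.175 = 23.2857.
Willingness to pay at Q' = 23.2857: 33.625 − 0.54·23.2857 = 21.0507.
ΔQ = 29.1259 − 23.2857 = 5.8402; wedge = 21.0507 − 16.875 = 4.1757.
The triangle = ½ × 5.8402 × 4.1757 = 12.19.

12.19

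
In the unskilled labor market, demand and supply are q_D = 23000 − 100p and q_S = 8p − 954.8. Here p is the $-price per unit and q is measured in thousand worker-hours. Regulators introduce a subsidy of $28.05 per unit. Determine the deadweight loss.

$2914.08 thousand

In inverse form: demand p = 230 − 0.01q, supply p = 119.35 + 0.125q.
Competitive equilibrium: 230 − 0.01q = 119.35 + 0.125q → q* = 819.6296, p* = 221.8037.
The subsidy lowers effective supply by 28.05: p = 91.3 + 0.125q.
New quantity: 230 − 0.01q = 91.3 + 0.125q → q' = 1027.4074.
Overproduction Δq = 1027.4074 − 819.6296 = 207.7778; wedge = subsidy = 28.05.
DWL = ½ × 207.7778 × 28.05 = $2914.08 thousand.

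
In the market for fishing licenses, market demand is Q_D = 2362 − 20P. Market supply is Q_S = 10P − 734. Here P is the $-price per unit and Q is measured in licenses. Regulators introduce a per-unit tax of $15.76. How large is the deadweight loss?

In inverse form: demand P = 118.1 − 0.05Q, supply P = 73.4 + 0.1Q.
Competitive equilibrium: 118.1 − 0.05Q = 73.4 + 0.1Q → Q* = 298, P* = 103.2.
With the tax, the buyer price exceeds the seller price by 15.76: (118.1 − 0.05Q) − (73.4 + 0.1Q) = 15.76 → Q' = 192.9333.
ΔQ = 298 − 192.9333 = 105.0667; the wedge equals the tax, 15.76.
Deadweight loss = ½ × 105.0667 × 15.76 = $827.93.

$827.93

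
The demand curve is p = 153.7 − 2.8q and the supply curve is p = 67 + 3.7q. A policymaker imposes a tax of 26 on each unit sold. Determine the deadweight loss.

Competitive equilibrium: 153.7 − 2.8q = 67 + 3.7q → q* = 13.3385, p* = 116.3523.
With the tax, the buyer price exceeds the seller price by 26: (153.7 − 2.8q) − (67 + 3.7q) = 26 → q' = 9.3385.
Δq = 13.3385 − 9.3385 = 4; the wedge equals the tax, 26.
DWL = ½ × 4 × 26 = 52.

52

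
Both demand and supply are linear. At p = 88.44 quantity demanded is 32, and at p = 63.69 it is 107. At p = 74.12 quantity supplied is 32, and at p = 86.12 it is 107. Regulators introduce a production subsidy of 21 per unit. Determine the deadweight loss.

Demand slope = (63.69 − 88.44)/(107 − 32) = −0.33, so p = 99 − 0.33q.
Supply slope = (86.12 − 74.12)/(107 − 32) = 0.16, so p = 69 + 0.16q.
Competitive equilibrium: 99 − 0.33q = 69 + 0.16q → q* = 61.2245, p* = 78.7959.
The subsidy lowers effective supply by 21: p = 48 + 0.16q.
New quantity: 99 − 0.33q = 48 + 0.16q → q' = 104.0816.
Overproduction Δq = 104.0816 − 61.2245 = 42.8571; wedge = subsidy = 21.
Deadweight loss = ½ × 42.8571 × 21 = 450.

450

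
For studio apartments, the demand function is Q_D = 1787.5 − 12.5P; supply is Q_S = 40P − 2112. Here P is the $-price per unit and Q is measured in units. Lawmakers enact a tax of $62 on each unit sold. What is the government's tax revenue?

$16651.43

In inverse form: demand P = 143 − 0.08Q, supply P = 52.8 + 0.025Q.
Competitive equilibrium: 143 − 0.08Q = 52.8 + 0.025Q → Q* = 859.0476, P* = 74.2762.
With the tax, the buyer price exceeds the seller price by 62: (143 − 0.08Q) − (52.8 + 0.025Q) = 62 → Q' = 268.5714.
Tax revenue = 62 × 268.5714 = $16651.43.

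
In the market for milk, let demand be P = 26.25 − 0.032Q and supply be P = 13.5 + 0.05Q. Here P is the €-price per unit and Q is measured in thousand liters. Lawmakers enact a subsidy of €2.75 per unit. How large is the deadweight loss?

Competitive equilibrium: 26.25 − 0.032Q = 13.5 + 0.05Q → Q* = 155.4878, P* = 21.2744.
The subsidy lowers effective supply by 2.75: P = 10.75 + 0.05Q.
New quantity: 26.25 − 0.032Q = 10.75 + 0.05Q → Q' = 189.0244.
Overproduction ΔQ = 189.0244 − 155.4878 = 33.5366; wedge = subsidy = 2.75.
Welfare loss = ½ × 33.5366 × 2.75 = €46.11 thousand.

€46.11 thousand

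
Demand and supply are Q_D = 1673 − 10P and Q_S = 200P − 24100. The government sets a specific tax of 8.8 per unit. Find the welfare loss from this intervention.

368.76

In inverse form: demand P = 167.3 − 0.1Q, supply P = 120.5 + 0.005Q.
Competitive equilibrium: 167.3 − 0.1Q = 120.5 + 0.005Q → Q* = 445.7143, P* = 122.7286.
With the tax, the buyer price exceeds the seller price by 8.8: (167.3 − 0.1Q) − (120.5 + 0.005Q) = 8.8 → Q' = 361.9048.
ΔQ = 445.7143 − 361.9048 = 83.8095; the wedge equals the tax, 8.8.
Deadweight loss = ½ × 83.8095 × 8.8 = 368.76.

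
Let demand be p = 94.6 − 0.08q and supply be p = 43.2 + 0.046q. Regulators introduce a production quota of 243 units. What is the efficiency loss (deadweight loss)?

1713.86

Competitive equilibrium: 94.6 − 0.08q = 43.2 + 0.046q → q* = 407.9365, p* = 61.9651.
At q = 243: demand price = 94.6 − 0.08·243 = 75.16; supply price = 43.2 + 0.046·243 = 54.378.
Δq = 407.9365 − 243 = 164.9365; wedge = 75.16 − 54.378 = 20.782.
Welfare loss = ½ × 164.9365 × 20.782 = 1713.86.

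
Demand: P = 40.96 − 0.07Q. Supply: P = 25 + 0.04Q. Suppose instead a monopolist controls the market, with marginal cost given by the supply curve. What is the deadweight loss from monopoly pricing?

Competitive equilibrium: 40.96 − 0.07Q = 25 + 0.04Q → Q* = 145.0909, P* = 30.8036.
Marginal revenue: MR = 40.96 − 0.14Q. Set MR = MC: 40.96 − 0.14Q = 25 + 0.04Q → Q_m = 88.6667.
Price P_m = 40.96 − 0.07·88.6667 = 34.7533; MC(Q_m) = 25 + 0.04·88.6667 = 28.5467.
Competitive Q* = 145.0909, so ΔQ = 56.4242; wedge = 34.7533 − 28.5467 = 6.2066.
The triangle = ½ × 56.4242 × 6.2066 = 175.10.

175.10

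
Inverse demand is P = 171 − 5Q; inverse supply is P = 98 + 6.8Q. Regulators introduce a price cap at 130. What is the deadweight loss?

Competitive equilibrium: 171 − 5Q = 98 + 6.8Q → Q* = 6.1864, P* = 140.0678.
At the ceiling P = 130, quantity supplied = (130 − 98)/6.8 = 4.7059.
Willingness to pay at Q' = 4.7059: 171 − 5·4.7059 = 147.4705.
ΔQ = 6.1864 − 4.7059 = 1.4805; wedge = 147.4705 − 130 = 17.4705.
The triangle = ½ × 1.4805 × 17.4705 = 12.93.

12.93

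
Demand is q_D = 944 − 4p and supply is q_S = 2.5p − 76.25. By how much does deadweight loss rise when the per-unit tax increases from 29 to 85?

4910.77

In inverse form: demand p = 236 − 0.25q, supply p = 30.5 + 0.4q.
Competitive equilibrium: 236 − 0.25q = 30.5 + 0.4q → q* = 316.1538, p* = 156.9615.
For a per-unit tax t: Δq = t/0.65, so DWL = ½·t·(t/0.65) = t²/1.3.
At t = 29: DWL = 646.923. At t = 85: DWL = 5557.692.
Increase = 5557.692 − 646.923 = 4910.77.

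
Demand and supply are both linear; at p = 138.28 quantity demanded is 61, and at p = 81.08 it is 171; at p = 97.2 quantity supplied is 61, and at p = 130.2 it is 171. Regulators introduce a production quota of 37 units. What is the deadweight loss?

Demand slope = (81.08 − 138.28)/(171 − 61) = −0.52, so p = 170 − 0.52q.
Supply slope = (130.2 − 97.2)/(171 − 61) = 0.3, so p = 78.9 + 0.3q.
Competitive equilibrium: 170 − 0.52q = 78.9 + 0.3q → q* = 111.09756, p* = 112.22927.
At q = 37: demand price = 170 − 0.52·37 = 150.76; supply price = 78.9 + 0.3·37 = 90.
Δq = 111.09756 − 37 = 74.09756; wedge = 150.76 − 90 = 60.76.
DWL = ½ × 74.09756 × 60.76 = 2251.08.

2251.08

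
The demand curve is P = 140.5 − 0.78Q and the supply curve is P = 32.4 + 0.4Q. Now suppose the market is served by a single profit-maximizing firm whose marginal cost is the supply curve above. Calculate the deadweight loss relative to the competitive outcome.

784.18

Competitive equilibrium: 140.5 − 0.78Q = 32.4 + 0.4Q → Q* = 91.6102, P* = 69.0441.
Marginal revenue: MR = 140.5 − 1.56Q. Set MR = MC: 140.5 − 1.56Q = 32.4 + 0.4Q → Q_m = 55.1531.
Price P_m = 140.5 − 0.78·55.1531 = 97.4806; MC(Q_m) = 32.4 + 0.4·55.1531 = 54.4612.
Competitive Q* = 91.6102, so ΔQ = 36.4571; wedge = 97.4806 − 54.4612 = 43.0194.
Welfare loss = ½ × 36.4571 × 43.0194 = 784.18.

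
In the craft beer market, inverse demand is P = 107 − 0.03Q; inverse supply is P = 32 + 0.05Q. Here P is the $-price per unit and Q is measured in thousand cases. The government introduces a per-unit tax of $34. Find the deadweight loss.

Competitive equilibrium: 107 − 0.03Q = 32 + 0.05Q → Q* = 937.5, P* = 78.875.
With the tax, the buyer price exceeds the seller price by 34: (107 − 0.03Q) − (32 + 0.05Q) = 34 → Q' = 512.5.
ΔQ = 937.5 − 512.5 = 425; the wedge equals the tax, 34.
Welfare loss = ½ × 425 × 34 = $7225 thousand.

$7225 thousand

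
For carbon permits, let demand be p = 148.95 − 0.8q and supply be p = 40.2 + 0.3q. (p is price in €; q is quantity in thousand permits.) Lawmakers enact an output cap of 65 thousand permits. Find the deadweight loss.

Competitive equilibrium: 148.95 − 0.8q = 40.2 + 0.3q → q* = 98.8636, p* = 69.8591.
At q = 65: demand price = 148.95 − 0.8·65 = 96.95; supply price = 40.2 + 0.3·65 = 59.7.
Δq = 98.8636 − 65 = 33.8636; wedge = 96.95 − 59.7 = 37.25.
DWL = ½ × 33.8636 × 37.25 = €630.71 thousand.

€630.71 thousand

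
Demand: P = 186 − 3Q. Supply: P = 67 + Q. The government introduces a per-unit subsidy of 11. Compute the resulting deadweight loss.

Competitive equilibrium: 186 − 3Q = 67 + Q → Q* = 29.75, P* = 96.75.
The subsidy lowers effective supply by 11: P = 56 + Q.
New quantity: 186 − 3Q = 56 + Q → Q' = 32.5.
Overproduction ΔQ = 32.5 − 29.75 = 2.75; wedge = subsidy = 11.
Deadweight loss = ½ × 2.75 × 11 = 15.125.

15.125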